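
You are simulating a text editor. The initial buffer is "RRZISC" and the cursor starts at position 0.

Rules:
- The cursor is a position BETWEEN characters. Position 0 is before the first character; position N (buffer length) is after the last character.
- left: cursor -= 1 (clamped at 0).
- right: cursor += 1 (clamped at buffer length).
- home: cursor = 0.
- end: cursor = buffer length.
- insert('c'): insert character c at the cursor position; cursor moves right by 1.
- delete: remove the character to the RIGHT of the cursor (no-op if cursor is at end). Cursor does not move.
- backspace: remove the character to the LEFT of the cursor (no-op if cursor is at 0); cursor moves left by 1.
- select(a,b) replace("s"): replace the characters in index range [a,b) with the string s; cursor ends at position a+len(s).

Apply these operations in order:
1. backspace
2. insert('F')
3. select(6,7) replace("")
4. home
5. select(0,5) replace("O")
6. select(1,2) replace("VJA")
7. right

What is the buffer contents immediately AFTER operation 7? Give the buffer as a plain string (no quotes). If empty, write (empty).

After op 1 (backspace): buf='RRZISC' cursor=0
After op 2 (insert('F')): buf='FRRZISC' cursor=1
After op 3 (select(6,7) replace("")): buf='FRRZIS' cursor=6
After op 4 (home): buf='FRRZIS' cursor=0
After op 5 (select(0,5) replace("O")): buf='OS' cursor=1
After op 6 (select(1,2) replace("VJA")): buf='OVJA' cursor=4
After op 7 (right): buf='OVJA' cursor=4

Answer: OVJA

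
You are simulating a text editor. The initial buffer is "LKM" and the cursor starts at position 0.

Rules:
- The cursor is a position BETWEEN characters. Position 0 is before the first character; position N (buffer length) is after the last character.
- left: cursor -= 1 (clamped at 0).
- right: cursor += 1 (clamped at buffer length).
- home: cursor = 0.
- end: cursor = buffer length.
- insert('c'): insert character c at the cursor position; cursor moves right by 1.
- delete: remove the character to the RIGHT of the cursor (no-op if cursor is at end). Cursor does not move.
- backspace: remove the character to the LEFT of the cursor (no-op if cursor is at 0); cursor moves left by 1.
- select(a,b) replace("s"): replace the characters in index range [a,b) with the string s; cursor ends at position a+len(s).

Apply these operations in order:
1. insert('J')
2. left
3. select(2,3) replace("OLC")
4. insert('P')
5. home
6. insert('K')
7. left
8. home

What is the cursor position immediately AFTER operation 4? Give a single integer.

After op 1 (insert('J')): buf='JLKM' cursor=1
After op 2 (left): buf='JLKM' cursor=0
After op 3 (select(2,3) replace("OLC")): buf='JLOLCM' cursor=5
After op 4 (insert('P')): buf='JLOLCPM' cursor=6

Answer: 6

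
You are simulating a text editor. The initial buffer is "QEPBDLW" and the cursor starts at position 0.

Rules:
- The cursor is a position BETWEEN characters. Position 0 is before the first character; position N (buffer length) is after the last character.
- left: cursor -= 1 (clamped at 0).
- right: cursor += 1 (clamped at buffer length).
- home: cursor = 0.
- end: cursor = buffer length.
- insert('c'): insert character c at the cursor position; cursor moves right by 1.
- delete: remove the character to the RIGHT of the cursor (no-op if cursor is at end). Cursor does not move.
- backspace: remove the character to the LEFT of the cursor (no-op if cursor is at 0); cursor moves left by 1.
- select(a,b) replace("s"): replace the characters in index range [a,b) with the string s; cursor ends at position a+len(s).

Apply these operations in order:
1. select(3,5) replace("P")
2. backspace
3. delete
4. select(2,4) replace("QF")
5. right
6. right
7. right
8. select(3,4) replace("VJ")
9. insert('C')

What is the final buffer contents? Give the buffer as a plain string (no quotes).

After op 1 (select(3,5) replace("P")): buf='QEPPLW' cursor=4
After op 2 (backspace): buf='QEPLW' cursor=3
After op 3 (delete): buf='QEPW' cursor=3
After op 4 (select(2,4) replace("QF")): buf='QEQF' cursor=4
After op 5 (right): buf='QEQF' cursor=4
After op 6 (right): buf='QEQF' cursor=4
After op 7 (right): buf='QEQF' cursor=4
After op 8 (select(3,4) replace("VJ")): buf='QEQVJ' cursor=5
After op 9 (insert('C')): buf='QEQVJC' cursor=6

Answer: QEQVJC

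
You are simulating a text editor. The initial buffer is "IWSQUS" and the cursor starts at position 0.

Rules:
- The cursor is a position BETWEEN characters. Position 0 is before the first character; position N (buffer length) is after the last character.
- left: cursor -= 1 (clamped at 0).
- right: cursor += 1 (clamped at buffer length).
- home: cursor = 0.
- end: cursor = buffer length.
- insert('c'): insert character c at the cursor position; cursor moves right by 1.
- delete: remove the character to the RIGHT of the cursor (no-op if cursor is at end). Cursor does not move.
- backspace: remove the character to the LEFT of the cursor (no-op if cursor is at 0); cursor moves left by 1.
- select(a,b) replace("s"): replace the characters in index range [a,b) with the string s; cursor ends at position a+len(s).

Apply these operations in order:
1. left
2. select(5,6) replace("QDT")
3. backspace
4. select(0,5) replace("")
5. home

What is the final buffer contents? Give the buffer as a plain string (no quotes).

After op 1 (left): buf='IWSQUS' cursor=0
After op 2 (select(5,6) replace("QDT")): buf='IWSQUQDT' cursor=8
After op 3 (backspace): buf='IWSQUQD' cursor=7
After op 4 (select(0,5) replace("")): buf='QD' cursor=0
After op 5 (home): buf='QD' cursor=0

Answer: QD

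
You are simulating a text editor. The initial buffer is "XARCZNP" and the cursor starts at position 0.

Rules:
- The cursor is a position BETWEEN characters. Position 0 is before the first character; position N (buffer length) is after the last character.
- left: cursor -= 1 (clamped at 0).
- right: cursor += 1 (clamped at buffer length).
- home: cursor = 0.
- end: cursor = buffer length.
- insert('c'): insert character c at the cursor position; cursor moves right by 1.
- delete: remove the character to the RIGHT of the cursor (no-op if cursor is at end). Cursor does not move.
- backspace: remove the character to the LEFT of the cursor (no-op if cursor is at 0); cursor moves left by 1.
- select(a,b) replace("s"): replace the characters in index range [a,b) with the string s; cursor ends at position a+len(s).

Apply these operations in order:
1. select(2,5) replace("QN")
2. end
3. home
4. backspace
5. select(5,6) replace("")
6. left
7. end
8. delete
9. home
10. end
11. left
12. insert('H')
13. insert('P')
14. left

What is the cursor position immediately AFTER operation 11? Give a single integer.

After op 1 (select(2,5) replace("QN")): buf='XAQNNP' cursor=4
After op 2 (end): buf='XAQNNP' cursor=6
After op 3 (home): buf='XAQNNP' cursor=0
After op 4 (backspace): buf='XAQNNP' cursor=0
After op 5 (select(5,6) replace("")): buf='XAQNN' cursor=5
After op 6 (left): buf='XAQNN' cursor=4
After op 7 (end): buf='XAQNN' cursor=5
After op 8 (delete): buf='XAQNN' cursor=5
After op 9 (home): buf='XAQNN' cursor=0
After op 10 (end): buf='XAQNN' cursor=5
After op 11 (left): buf='XAQNN' cursor=4

Answer: 4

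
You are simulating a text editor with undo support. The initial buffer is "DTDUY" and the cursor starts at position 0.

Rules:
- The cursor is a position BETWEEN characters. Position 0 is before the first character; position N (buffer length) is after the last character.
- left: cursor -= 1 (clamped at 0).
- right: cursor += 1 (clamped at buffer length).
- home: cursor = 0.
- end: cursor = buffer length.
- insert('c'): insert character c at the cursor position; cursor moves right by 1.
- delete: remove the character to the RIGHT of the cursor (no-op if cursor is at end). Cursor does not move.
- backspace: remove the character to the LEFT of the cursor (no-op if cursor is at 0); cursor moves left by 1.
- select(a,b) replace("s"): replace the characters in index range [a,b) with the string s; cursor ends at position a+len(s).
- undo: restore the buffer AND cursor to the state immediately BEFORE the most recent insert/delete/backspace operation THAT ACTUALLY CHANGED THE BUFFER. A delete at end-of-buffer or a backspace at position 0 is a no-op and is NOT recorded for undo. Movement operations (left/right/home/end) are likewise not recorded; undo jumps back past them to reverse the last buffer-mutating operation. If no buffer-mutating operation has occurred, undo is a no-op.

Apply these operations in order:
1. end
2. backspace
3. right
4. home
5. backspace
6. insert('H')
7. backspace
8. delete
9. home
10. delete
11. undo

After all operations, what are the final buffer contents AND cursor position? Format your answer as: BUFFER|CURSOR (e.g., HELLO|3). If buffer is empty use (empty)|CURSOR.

After op 1 (end): buf='DTDUY' cursor=5
After op 2 (backspace): buf='DTDU' cursor=4
After op 3 (right): buf='DTDU' cursor=4
After op 4 (home): buf='DTDU' cursor=0
After op 5 (backspace): buf='DTDU' cursor=0
After op 6 (insert('H')): buf='HDTDU' cursor=1
After op 7 (backspace): buf='DTDU' cursor=0
After op 8 (delete): buf='TDU' cursor=0
After op 9 (home): buf='TDU' cursor=0
After op 10 (delete): buf='DU' cursor=0
After op 11 (undo): buf='TDU' cursor=0

Answer: TDU|0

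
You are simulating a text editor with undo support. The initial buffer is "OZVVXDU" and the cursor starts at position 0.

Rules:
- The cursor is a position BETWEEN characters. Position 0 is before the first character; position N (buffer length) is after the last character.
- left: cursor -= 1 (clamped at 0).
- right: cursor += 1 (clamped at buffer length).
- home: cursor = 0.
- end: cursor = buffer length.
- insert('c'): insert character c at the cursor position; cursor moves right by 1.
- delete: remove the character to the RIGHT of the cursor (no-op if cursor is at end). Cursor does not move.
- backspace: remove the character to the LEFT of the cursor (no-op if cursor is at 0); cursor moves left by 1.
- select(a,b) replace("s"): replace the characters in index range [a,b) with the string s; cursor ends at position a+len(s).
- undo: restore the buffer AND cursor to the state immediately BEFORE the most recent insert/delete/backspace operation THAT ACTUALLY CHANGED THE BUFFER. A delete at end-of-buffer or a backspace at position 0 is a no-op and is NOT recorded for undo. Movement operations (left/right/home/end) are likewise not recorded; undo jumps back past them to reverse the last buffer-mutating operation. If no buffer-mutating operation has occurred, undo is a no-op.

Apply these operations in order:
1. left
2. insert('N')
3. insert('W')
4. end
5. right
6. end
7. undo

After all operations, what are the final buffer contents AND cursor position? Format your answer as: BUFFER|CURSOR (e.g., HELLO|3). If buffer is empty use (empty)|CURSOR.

After op 1 (left): buf='OZVVXDU' cursor=0
After op 2 (insert('N')): buf='NOZVVXDU' cursor=1
After op 3 (insert('W')): buf='NWOZVVXDU' cursor=2
After op 4 (end): buf='NWOZVVXDU' cursor=9
After op 5 (right): buf='NWOZVVXDU' cursor=9
After op 6 (end): buf='NWOZVVXDU' cursor=9
After op 7 (undo): buf='NOZVVXDU' cursor=1

Answer: NOZVVXDU|1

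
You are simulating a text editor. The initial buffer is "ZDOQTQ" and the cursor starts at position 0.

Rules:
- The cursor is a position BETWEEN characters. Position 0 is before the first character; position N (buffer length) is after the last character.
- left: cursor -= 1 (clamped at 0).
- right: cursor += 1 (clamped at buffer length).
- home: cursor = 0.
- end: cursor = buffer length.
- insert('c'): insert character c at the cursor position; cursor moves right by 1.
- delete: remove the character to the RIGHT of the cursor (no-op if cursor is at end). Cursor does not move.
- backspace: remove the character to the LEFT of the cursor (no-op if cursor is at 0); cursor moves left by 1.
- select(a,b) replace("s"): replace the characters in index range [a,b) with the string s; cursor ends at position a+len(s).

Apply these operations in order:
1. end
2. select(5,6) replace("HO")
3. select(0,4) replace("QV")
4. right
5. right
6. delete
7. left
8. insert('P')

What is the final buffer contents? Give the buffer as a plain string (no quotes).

After op 1 (end): buf='ZDOQTQ' cursor=6
After op 2 (select(5,6) replace("HO")): buf='ZDOQTHO' cursor=7
After op 3 (select(0,4) replace("QV")): buf='QVTHO' cursor=2
After op 4 (right): buf='QVTHO' cursor=3
After op 5 (right): buf='QVTHO' cursor=4
After op 6 (delete): buf='QVTH' cursor=4
After op 7 (left): buf='QVTH' cursor=3
After op 8 (insert('P')): buf='QVTPH' cursor=4

Answer: QVTPH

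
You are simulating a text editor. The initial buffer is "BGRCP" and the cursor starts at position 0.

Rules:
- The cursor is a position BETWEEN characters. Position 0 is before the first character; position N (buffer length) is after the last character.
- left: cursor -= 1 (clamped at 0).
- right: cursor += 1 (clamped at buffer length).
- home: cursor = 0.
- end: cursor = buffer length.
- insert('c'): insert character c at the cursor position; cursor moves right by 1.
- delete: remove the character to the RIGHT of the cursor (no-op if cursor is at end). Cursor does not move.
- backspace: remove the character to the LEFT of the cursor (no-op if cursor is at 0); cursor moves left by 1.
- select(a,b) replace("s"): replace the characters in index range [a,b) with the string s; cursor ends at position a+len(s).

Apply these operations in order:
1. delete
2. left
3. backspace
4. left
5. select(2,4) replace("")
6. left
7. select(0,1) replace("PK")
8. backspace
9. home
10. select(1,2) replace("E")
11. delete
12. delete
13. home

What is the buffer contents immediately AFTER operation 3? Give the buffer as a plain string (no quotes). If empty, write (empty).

Answer: GRCP

Derivation:
After op 1 (delete): buf='GRCP' cursor=0
After op 2 (left): buf='GRCP' cursor=0
After op 3 (backspace): buf='GRCP' cursor=0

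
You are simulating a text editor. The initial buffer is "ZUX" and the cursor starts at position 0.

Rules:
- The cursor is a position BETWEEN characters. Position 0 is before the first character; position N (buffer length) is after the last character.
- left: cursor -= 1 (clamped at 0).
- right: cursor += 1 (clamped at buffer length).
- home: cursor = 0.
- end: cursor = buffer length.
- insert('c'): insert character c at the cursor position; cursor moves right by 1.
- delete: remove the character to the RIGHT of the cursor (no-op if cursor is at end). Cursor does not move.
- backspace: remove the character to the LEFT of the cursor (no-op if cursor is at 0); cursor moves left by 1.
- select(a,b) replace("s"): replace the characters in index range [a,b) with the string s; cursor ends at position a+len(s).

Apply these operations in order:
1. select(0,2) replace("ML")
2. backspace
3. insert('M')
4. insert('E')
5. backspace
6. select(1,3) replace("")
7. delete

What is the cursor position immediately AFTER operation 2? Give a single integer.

Answer: 1

Derivation:
After op 1 (select(0,2) replace("ML")): buf='MLX' cursor=2
After op 2 (backspace): buf='MX' cursor=1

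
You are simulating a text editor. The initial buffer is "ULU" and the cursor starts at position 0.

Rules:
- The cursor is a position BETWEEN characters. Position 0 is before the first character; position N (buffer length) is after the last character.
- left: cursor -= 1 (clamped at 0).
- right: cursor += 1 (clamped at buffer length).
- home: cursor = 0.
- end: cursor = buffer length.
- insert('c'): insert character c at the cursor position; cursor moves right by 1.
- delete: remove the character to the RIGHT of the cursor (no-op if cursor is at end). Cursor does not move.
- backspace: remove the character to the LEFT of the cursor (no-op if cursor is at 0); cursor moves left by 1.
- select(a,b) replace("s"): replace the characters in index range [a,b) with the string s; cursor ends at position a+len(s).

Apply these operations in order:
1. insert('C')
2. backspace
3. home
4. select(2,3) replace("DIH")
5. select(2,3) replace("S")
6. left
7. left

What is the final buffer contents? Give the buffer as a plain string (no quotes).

Answer: ULSIH

Derivation:
After op 1 (insert('C')): buf='CULU' cursor=1
After op 2 (backspace): buf='ULU' cursor=0
After op 3 (home): buf='ULU' cursor=0
After op 4 (select(2,3) replace("DIH")): buf='ULDIH' cursor=5
After op 5 (select(2,3) replace("S")): buf='ULSIH' cursor=3
After op 6 (left): buf='ULSIH' cursor=2
After op 7 (left): buf='ULSIH' cursor=1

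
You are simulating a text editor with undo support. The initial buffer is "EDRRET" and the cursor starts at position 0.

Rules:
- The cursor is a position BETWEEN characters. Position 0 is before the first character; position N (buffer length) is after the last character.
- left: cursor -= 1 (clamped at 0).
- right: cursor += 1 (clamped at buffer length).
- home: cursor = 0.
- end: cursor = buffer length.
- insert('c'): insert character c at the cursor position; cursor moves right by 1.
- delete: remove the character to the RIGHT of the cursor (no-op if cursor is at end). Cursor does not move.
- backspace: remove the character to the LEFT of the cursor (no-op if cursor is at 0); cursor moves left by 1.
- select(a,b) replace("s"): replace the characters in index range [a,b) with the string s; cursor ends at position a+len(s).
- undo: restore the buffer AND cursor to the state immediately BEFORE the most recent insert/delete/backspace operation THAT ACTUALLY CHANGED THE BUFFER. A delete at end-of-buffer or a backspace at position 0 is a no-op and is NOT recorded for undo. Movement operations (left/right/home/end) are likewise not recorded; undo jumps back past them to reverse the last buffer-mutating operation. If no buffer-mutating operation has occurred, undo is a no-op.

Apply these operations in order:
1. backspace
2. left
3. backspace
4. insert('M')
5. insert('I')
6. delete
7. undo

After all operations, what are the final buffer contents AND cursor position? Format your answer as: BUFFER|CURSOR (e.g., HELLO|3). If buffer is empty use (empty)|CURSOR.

After op 1 (backspace): buf='EDRRET' cursor=0
After op 2 (left): buf='EDRRET' cursor=0
After op 3 (backspace): buf='EDRRET' cursor=0
After op 4 (insert('M')): buf='MEDRRET' cursor=1
After op 5 (insert('I')): buf='MIEDRRET' cursor=2
After op 6 (delete): buf='MIDRRET' cursor=2
After op 7 (undo): buf='MIEDRRET' cursor=2

Answer: MIEDRRET|2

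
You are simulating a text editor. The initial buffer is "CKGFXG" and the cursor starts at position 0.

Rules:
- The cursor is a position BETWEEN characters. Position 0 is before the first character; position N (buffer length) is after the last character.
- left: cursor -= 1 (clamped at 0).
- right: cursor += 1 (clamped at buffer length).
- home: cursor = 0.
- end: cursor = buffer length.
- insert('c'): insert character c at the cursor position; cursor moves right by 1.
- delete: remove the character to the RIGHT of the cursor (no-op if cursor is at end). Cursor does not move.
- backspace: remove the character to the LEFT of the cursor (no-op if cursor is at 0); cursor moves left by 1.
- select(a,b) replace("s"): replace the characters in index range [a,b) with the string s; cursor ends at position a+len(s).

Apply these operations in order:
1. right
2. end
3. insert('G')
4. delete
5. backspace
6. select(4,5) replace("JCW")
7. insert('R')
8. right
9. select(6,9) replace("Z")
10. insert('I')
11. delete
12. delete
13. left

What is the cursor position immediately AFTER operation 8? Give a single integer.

Answer: 9

Derivation:
After op 1 (right): buf='CKGFXG' cursor=1
After op 2 (end): buf='CKGFXG' cursor=6
After op 3 (insert('G')): buf='CKGFXGG' cursor=7
After op 4 (delete): buf='CKGFXGG' cursor=7
After op 5 (backspace): buf='CKGFXG' cursor=6
After op 6 (select(4,5) replace("JCW")): buf='CKGFJCWG' cursor=7
After op 7 (insert('R')): buf='CKGFJCWRG' cursor=8
After op 8 (right): buf='CKGFJCWRG' cursor=9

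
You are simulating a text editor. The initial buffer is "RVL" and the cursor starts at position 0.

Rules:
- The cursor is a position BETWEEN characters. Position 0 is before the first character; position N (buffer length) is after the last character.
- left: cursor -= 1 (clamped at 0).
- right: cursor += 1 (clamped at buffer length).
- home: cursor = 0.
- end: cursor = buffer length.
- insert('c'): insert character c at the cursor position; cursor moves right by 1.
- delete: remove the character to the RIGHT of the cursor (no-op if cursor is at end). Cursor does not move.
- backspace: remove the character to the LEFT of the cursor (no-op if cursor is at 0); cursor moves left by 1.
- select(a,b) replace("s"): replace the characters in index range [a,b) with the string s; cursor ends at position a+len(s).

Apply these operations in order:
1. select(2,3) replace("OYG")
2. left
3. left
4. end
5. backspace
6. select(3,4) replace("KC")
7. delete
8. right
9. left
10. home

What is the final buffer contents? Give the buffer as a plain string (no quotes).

After op 1 (select(2,3) replace("OYG")): buf='RVOYG' cursor=5
After op 2 (left): buf='RVOYG' cursor=4
After op 3 (left): buf='RVOYG' cursor=3
After op 4 (end): buf='RVOYG' cursor=5
After op 5 (backspace): buf='RVOY' cursor=4
After op 6 (select(3,4) replace("KC")): buf='RVOKC' cursor=5
After op 7 (delete): buf='RVOKC' cursor=5
After op 8 (right): buf='RVOKC' cursor=5
After op 9 (left): buf='RVOKC' cursor=4
After op 10 (home): buf='RVOKC' cursor=0

Answer: RVOKC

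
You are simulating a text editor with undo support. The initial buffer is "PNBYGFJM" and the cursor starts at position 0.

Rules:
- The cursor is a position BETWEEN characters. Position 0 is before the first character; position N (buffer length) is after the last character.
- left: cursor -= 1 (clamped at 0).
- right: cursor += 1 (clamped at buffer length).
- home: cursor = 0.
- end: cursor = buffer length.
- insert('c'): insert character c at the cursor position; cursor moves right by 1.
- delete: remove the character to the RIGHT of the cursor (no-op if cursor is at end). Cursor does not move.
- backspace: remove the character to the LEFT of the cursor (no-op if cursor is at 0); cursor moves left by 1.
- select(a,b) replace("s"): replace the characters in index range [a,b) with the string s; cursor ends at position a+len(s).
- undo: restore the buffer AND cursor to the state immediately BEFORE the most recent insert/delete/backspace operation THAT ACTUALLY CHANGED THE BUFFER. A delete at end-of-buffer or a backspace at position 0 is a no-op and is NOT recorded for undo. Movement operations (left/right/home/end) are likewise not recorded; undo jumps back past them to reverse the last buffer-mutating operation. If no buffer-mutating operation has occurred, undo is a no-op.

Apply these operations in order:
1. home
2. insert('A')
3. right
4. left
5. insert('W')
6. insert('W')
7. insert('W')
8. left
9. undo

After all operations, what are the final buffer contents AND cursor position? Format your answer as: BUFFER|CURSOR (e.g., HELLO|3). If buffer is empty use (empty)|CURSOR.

After op 1 (home): buf='PNBYGFJM' cursor=0
After op 2 (insert('A')): buf='APNBYGFJM' cursor=1
After op 3 (right): buf='APNBYGFJM' cursor=2
After op 4 (left): buf='APNBYGFJM' cursor=1
After op 5 (insert('W')): buf='AWPNBYGFJM' cursor=2
After op 6 (insert('W')): buf='AWWPNBYGFJM' cursor=3
After op 7 (insert('W')): buf='AWWWPNBYGFJM' cursor=4
After op 8 (left): buf='AWWWPNBYGFJM' cursor=3
After op 9 (undo): buf='AWWPNBYGFJM' cursor=3

Answer: AWWPNBYGFJM|3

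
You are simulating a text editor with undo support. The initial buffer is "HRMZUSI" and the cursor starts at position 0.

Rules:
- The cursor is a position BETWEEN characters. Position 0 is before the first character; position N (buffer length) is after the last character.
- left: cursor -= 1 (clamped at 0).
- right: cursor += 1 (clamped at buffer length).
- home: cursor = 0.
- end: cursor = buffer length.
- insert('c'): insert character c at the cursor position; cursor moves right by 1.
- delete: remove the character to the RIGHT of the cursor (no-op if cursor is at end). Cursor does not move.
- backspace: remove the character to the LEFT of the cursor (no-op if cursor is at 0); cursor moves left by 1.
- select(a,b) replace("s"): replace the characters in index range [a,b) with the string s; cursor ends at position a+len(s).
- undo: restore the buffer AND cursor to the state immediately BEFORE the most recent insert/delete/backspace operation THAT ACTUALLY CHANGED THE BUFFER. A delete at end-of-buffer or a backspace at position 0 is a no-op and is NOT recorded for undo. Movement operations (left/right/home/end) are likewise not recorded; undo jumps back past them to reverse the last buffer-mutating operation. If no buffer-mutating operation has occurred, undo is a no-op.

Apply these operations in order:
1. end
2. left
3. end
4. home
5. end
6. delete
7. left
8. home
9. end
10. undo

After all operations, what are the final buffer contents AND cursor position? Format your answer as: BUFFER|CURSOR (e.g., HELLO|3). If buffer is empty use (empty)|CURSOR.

Answer: HRMZUSI|7

Derivation:
After op 1 (end): buf='HRMZUSI' cursor=7
After op 2 (left): buf='HRMZUSI' cursor=6
After op 3 (end): buf='HRMZUSI' cursor=7
After op 4 (home): buf='HRMZUSI' cursor=0
After op 5 (end): buf='HRMZUSI' cursor=7
After op 6 (delete): buf='HRMZUSI' cursor=7
After op 7 (left): buf='HRMZUSI' cursor=6
After op 8 (home): buf='HRMZUSI' cursor=0
After op 9 (end): buf='HRMZUSI' cursor=7
After op 10 (undo): buf='HRMZUSI' cursor=7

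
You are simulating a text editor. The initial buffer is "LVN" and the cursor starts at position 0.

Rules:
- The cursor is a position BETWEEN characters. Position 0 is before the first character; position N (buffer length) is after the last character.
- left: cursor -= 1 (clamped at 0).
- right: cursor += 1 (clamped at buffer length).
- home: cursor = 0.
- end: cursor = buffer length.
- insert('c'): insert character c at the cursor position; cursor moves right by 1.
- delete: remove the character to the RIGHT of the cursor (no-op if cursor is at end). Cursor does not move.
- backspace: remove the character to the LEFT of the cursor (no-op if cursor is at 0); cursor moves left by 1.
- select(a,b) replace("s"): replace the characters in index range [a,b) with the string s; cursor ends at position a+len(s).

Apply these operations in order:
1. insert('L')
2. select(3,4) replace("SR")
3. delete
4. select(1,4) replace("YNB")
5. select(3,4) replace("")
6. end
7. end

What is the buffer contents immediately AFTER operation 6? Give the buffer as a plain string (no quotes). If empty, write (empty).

Answer: LYNR

Derivation:
After op 1 (insert('L')): buf='LLVN' cursor=1
After op 2 (select(3,4) replace("SR")): buf='LLVSR' cursor=5
After op 3 (delete): buf='LLVSR' cursor=5
After op 4 (select(1,4) replace("YNB")): buf='LYNBR' cursor=4
After op 5 (select(3,4) replace("")): buf='LYNR' cursor=3
After op 6 (end): buf='LYNR' cursor=4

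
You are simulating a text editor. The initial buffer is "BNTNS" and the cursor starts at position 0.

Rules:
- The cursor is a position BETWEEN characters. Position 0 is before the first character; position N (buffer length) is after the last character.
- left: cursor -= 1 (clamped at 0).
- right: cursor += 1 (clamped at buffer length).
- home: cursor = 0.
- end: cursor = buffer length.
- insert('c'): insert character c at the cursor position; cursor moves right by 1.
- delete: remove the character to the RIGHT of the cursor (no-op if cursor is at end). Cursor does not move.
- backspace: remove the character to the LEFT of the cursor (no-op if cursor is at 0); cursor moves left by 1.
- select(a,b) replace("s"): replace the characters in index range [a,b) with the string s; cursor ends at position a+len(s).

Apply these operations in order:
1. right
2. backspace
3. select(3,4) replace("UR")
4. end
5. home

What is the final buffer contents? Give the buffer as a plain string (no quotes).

After op 1 (right): buf='BNTNS' cursor=1
After op 2 (backspace): buf='NTNS' cursor=0
After op 3 (select(3,4) replace("UR")): buf='NTNUR' cursor=5
After op 4 (end): buf='NTNUR' cursor=5
After op 5 (home): buf='NTNUR' cursor=0

Answer: NTNUR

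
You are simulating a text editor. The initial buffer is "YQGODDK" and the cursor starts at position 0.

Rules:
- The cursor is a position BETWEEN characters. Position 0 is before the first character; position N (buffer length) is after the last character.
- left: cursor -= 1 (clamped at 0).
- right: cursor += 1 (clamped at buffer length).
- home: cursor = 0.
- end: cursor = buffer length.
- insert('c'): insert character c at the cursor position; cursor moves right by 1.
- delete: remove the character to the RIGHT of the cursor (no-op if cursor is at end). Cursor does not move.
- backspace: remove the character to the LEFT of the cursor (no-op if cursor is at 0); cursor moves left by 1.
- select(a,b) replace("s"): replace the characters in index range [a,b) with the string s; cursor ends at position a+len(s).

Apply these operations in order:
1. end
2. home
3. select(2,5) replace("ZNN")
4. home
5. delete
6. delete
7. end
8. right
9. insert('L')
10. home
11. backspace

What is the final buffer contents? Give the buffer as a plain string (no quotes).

After op 1 (end): buf='YQGODDK' cursor=7
After op 2 (home): buf='YQGODDK' cursor=0
After op 3 (select(2,5) replace("ZNN")): buf='YQZNNDK' cursor=5
After op 4 (home): buf='YQZNNDK' cursor=0
After op 5 (delete): buf='QZNNDK' cursor=0
After op 6 (delete): buf='ZNNDK' cursor=0
After op 7 (end): buf='ZNNDK' cursor=5
After op 8 (right): buf='ZNNDK' cursor=5
After op 9 (insert('L')): buf='ZNNDKL' cursor=6
After op 10 (home): buf='ZNNDKL' cursor=0
After op 11 (backspace): buf='ZNNDKL' cursor=0

Answer: ZNNDKL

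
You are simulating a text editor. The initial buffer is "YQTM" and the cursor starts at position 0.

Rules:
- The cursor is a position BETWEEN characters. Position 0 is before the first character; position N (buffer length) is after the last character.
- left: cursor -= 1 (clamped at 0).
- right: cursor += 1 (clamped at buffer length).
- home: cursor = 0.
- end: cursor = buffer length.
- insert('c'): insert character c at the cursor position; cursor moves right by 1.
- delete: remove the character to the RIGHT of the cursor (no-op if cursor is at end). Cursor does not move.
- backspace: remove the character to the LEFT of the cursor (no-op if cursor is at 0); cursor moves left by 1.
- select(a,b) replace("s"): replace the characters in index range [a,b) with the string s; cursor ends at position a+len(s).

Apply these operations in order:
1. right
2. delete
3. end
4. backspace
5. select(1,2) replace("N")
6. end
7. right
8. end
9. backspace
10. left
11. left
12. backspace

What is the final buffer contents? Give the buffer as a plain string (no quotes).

After op 1 (right): buf='YQTM' cursor=1
After op 2 (delete): buf='YTM' cursor=1
After op 3 (end): buf='YTM' cursor=3
After op 4 (backspace): buf='YT' cursor=2
After op 5 (select(1,2) replace("N")): buf='YN' cursor=2
After op 6 (end): buf='YN' cursor=2
After op 7 (right): buf='YN' cursor=2
After op 8 (end): buf='YN' cursor=2
After op 9 (backspace): buf='Y' cursor=1
After op 10 (left): buf='Y' cursor=0
After op 11 (left): buf='Y' cursor=0
After op 12 (backspace): buf='Y' cursor=0

Answer: Y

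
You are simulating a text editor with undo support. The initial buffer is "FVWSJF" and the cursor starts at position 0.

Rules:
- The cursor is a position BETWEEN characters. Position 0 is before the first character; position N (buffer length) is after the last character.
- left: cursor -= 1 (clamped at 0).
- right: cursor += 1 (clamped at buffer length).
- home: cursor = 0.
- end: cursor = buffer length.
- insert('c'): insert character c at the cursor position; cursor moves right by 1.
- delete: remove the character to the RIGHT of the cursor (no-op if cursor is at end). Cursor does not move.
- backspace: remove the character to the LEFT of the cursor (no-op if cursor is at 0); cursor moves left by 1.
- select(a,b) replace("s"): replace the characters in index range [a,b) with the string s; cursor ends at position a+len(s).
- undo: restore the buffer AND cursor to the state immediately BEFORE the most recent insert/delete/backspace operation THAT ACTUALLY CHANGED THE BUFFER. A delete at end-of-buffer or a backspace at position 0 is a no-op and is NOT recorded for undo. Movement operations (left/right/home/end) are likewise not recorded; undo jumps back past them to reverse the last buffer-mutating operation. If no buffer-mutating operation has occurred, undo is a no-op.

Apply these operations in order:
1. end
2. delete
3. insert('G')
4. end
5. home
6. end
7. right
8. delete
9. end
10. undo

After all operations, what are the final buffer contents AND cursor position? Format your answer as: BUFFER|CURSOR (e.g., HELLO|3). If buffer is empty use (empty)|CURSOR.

Answer: FVWSJF|6

Derivation:
After op 1 (end): buf='FVWSJF' cursor=6
After op 2 (delete): buf='FVWSJF' cursor=6
After op 3 (insert('G')): buf='FVWSJFG' cursor=7
After op 4 (end): buf='FVWSJFG' cursor=7
After op 5 (home): buf='FVWSJFG' cursor=0
After op 6 (end): buf='FVWSJFG' cursor=7
After op 7 (right): buf='FVWSJFG' cursor=7
After op 8 (delete): buf='FVWSJFG' cursor=7
After op 9 (end): buf='FVWSJFG' cursor=7
After op 10 (undo): buf='FVWSJF' cursor=6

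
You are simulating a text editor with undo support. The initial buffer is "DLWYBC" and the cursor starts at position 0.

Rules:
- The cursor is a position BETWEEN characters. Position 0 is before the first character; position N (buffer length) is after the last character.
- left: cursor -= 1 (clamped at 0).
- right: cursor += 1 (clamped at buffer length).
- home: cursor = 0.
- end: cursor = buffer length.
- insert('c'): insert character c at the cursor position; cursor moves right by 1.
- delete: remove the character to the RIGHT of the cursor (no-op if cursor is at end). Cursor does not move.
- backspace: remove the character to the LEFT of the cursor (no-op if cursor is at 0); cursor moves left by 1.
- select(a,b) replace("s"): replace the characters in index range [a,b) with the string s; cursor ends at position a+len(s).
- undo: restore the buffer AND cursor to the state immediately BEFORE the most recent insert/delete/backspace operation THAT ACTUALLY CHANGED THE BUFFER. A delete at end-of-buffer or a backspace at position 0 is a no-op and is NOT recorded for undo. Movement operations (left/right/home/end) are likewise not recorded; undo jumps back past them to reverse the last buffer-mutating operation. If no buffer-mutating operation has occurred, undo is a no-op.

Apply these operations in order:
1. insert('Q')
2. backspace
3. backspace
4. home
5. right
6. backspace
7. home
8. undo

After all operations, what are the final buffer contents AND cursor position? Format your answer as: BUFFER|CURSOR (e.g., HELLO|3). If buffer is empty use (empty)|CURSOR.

Answer: DLWYBC|1

Derivation:
After op 1 (insert('Q')): buf='QDLWYBC' cursor=1
After op 2 (backspace): buf='DLWYBC' cursor=0
After op 3 (backspace): buf='DLWYBC' cursor=0
After op 4 (home): buf='DLWYBC' cursor=0
After op 5 (right): buf='DLWYBC' cursor=1
After op 6 (backspace): buf='LWYBC' cursor=0
After op 7 (home): buf='LWYBC' cursor=0
After op 8 (undo): buf='DLWYBC' cursor=1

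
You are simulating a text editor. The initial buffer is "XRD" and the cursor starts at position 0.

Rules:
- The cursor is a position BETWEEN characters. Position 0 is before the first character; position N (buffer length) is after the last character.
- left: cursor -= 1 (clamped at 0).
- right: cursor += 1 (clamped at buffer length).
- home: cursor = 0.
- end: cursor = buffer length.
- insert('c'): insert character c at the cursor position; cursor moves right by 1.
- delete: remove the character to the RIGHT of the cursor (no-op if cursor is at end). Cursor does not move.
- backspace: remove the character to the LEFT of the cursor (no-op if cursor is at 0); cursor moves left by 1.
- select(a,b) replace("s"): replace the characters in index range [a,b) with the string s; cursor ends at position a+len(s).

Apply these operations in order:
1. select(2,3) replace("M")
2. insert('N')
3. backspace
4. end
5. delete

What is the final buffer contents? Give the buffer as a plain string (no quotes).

Answer: XRM

Derivation:
After op 1 (select(2,3) replace("M")): buf='XRM' cursor=3
After op 2 (insert('N')): buf='XRMN' cursor=4
After op 3 (backspace): buf='XRM' cursor=3
After op 4 (end): buf='XRM' cursor=3
After op 5 (delete): buf='XRM' cursor=3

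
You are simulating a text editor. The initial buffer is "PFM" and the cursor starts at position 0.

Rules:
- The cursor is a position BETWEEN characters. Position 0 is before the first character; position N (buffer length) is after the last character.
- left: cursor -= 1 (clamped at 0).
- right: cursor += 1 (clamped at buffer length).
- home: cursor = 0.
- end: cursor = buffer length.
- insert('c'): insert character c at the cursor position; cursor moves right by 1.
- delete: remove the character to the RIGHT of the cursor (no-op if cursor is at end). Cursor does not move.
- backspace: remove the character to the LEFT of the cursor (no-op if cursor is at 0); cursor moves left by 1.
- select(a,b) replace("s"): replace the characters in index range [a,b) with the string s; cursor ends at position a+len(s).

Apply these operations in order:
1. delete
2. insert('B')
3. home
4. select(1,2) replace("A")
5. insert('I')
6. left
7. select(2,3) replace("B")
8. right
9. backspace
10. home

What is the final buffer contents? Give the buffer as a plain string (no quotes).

After op 1 (delete): buf='FM' cursor=0
After op 2 (insert('B')): buf='BFM' cursor=1
After op 3 (home): buf='BFM' cursor=0
After op 4 (select(1,2) replace("A")): buf='BAM' cursor=2
After op 5 (insert('I')): buf='BAIM' cursor=3
After op 6 (left): buf='BAIM' cursor=2
After op 7 (select(2,3) replace("B")): buf='BABM' cursor=3
After op 8 (right): buf='BABM' cursor=4
After op 9 (backspace): buf='BAB' cursor=3
After op 10 (home): buf='BAB' cursor=0

Answer: BAB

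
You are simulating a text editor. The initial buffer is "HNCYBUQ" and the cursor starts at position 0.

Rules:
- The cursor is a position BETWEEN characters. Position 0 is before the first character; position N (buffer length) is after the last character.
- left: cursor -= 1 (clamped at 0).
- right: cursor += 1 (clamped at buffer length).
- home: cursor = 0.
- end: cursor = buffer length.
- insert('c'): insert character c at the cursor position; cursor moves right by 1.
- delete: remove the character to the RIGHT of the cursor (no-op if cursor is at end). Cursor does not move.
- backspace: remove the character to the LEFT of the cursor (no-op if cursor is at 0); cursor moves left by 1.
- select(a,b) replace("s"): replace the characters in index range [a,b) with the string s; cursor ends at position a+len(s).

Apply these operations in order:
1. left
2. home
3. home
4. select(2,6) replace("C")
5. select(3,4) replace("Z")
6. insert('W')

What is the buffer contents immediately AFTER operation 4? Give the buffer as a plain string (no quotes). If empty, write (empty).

After op 1 (left): buf='HNCYBUQ' cursor=0
After op 2 (home): buf='HNCYBUQ' cursor=0
After op 3 (home): buf='HNCYBUQ' cursor=0
After op 4 (select(2,6) replace("C")): buf='HNCQ' cursor=3

Answer: HNCQ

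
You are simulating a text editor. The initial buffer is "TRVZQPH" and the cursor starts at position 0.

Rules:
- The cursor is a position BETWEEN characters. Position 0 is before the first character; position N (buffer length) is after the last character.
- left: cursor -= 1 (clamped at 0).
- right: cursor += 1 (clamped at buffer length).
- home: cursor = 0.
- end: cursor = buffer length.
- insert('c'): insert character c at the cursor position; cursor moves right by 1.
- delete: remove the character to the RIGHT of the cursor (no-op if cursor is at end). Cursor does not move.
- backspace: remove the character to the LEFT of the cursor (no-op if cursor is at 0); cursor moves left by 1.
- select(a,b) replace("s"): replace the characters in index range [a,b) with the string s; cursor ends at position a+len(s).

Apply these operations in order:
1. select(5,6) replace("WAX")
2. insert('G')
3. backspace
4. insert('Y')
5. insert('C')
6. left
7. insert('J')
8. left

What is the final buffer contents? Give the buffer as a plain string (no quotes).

Answer: TRVZQWAXYJCH

Derivation:
After op 1 (select(5,6) replace("WAX")): buf='TRVZQWAXH' cursor=8
After op 2 (insert('G')): buf='TRVZQWAXGH' cursor=9
After op 3 (backspace): buf='TRVZQWAXH' cursor=8
After op 4 (insert('Y')): buf='TRVZQWAXYH' cursor=9
After op 5 (insert('C')): buf='TRVZQWAXYCH' cursor=10
After op 6 (left): buf='TRVZQWAXYCH' cursor=9
After op 7 (insert('J')): buf='TRVZQWAXYJCH' cursor=10
After op 8 (left): buf='TRVZQWAXYJCH' cursor=9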